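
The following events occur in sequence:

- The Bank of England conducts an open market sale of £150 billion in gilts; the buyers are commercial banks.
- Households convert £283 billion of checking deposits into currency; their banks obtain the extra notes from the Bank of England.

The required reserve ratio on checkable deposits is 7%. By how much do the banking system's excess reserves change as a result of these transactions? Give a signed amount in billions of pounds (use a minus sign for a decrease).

OMO sale (to banks) £150 billion: reserves −£150B, deposits 0.
Currency withdrawal £283 billion: reserves −£283B, deposits −£283B.
Totals: Δreserves = −£433B, Δdeposits = −£283B.
Δrequired reserves = 7% × −£283B = −£19.81B.
Δexcess reserves = Δreserves − Δrequired = −£433B − (−£19.81B) = -£413.19 billion.

-£413.19 billion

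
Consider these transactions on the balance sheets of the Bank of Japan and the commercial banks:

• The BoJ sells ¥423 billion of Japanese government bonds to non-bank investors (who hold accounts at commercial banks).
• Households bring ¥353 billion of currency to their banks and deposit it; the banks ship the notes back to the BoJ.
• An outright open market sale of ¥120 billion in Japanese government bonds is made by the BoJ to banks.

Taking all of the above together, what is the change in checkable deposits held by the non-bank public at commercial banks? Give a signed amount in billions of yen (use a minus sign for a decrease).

Asset sale (to non-banks) ¥423 billion: non-bank counterparties' bank balances fall → −¥423B.
Currency deposit ¥353 billion: non-bank counterparties' bank balances rise → +¥353B.
OMO sale (to banks) ¥120 billion: the counterparty is a bank, so public deposits are unchanged → 0.
Net: −423 + 353 + 0 = -¥70 billion.

-¥70 billion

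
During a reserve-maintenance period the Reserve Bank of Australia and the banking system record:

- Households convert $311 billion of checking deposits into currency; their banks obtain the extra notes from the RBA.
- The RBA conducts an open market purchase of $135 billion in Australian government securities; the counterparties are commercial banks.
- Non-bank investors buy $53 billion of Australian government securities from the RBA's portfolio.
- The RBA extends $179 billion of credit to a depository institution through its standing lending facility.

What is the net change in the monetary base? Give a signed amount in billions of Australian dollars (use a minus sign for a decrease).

+$261 billion

Currency withdrawal $311 billion: just a shift between currency and reserves — both are base money → 0.
OMO purchase (from banks) $135 billion: RBA balance sheet expands → +$135B.
Asset sale (to non-banks) $53 billion: RBA balance sheet contracts → −$53B.
Discount-window loan $179 billion: RBA balance sheet expands → +$179B.
Net: 0 + 135 − 53 + 179 = +$261 billion.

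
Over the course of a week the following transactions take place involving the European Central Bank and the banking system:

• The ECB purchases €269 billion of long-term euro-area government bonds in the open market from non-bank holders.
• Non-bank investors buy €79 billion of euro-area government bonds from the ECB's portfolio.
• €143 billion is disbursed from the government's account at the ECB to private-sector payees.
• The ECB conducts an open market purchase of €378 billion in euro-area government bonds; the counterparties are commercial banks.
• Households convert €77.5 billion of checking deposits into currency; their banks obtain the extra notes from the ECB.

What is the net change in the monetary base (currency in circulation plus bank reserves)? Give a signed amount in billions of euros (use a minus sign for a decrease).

Asset purchase (from non-banks) €269 billion: ECB balance sheet expands → +€269B.
Asset sale (to non-banks) €79 billion: ECB balance sheet contracts → −€79B.
Government spending €143 billion: a non-base liability converts back to reserves → +€143B.
OMO purchase (from banks) €378 billion: ECB balance sheet expands → +€378B.
Currency withdrawal €77.5 billion: just a shift between currency and reserves — both are base money → 0.
Net: 269 − 79 + 143 + 378 + 0 = +€711 billion.

+€711 billion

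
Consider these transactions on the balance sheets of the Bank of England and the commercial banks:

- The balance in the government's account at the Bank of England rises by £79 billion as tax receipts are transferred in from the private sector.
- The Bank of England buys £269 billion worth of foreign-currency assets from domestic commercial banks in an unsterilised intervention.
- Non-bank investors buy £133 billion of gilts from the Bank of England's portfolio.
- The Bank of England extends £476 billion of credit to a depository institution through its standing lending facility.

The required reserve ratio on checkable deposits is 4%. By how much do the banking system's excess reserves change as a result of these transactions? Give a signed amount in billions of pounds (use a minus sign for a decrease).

Government account inflow £79 billion: reserves −£79B, deposits −£79B.
FX purchase £269 billion: reserves +£269B, deposits 0.
Asset sale (to non-banks) £133 billion: reserves −£133B, deposits −£133B.
Discount-window loan £476 billion: reserves +£476B, deposits 0.
Totals: Δreserves = +£533B, Δdeposits = −£212B.
Δrequired reserves = 4% × −£212B = −£8.48B.
Δexcess reserves = Δreserves − Δrequired = +£533B − (−£8.48B) = +£541.48 billion.

+£541.48 billion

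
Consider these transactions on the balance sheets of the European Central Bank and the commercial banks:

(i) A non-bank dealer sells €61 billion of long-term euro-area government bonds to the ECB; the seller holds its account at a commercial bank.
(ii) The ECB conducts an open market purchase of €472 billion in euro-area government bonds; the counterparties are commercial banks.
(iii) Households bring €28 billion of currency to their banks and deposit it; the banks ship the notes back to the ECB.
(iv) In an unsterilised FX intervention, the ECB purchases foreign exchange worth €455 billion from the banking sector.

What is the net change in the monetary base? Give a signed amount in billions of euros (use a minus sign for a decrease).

ECB balance sheet:
  Assets:      Securities +€533B, Foreign assets +€455B
  Liabilities: Bank reserves +€1016B, Currency in circulation −€28B
Monetary base = currency + reserves: −€28B + (+€1016B) = +€988 billion.

+€988 billion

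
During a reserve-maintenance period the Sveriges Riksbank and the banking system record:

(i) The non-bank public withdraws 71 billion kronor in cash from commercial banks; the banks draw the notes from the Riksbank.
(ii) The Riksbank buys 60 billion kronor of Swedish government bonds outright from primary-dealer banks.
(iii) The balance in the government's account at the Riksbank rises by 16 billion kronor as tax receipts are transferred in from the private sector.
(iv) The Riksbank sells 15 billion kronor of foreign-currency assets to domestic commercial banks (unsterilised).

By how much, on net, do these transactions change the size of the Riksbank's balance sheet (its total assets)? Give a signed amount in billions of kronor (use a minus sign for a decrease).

Riksbank balance sheet:
  Assets:      Securities +60B, Foreign assets −15B
  Liabilities: Bank reserves −42B, Currency in circulation +71B, Government deposits +16B
Change in total Riksbank assets = +45 billion.

+45 billion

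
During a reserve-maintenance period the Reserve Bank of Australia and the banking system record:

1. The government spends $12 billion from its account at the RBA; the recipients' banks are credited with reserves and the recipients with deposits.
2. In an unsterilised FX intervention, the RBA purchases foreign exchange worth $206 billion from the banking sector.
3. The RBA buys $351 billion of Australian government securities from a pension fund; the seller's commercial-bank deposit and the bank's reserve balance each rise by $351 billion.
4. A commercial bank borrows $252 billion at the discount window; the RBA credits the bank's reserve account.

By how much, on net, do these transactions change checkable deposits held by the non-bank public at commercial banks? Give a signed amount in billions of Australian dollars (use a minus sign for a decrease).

+$363 billion

Government spending $12 billion: non-bank counterparties' bank balances rise → +$12B.
FX purchase $206 billion: the counterparty is a bank, so public deposits are unchanged → 0.
Asset purchase (from non-banks) $351 billion: non-bank counterparties' bank balances rise → +$351B.
Discount-window loan $252 billion: the counterparty is a bank, so public deposits are unchanged → 0.
Net: 12 + 0 + 351 + 0 = +$363 billion.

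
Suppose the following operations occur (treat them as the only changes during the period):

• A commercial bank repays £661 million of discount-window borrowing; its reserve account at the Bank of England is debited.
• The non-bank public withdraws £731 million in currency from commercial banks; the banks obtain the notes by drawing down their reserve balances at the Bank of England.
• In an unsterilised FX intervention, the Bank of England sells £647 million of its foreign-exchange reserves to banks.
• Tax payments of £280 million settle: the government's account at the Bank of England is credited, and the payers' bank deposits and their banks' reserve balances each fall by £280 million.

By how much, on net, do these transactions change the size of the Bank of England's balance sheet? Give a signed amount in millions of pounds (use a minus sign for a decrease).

-£1308 million

Discount-window repayment £661 million: a Bank of England asset is shed → −£661M.
Currency withdrawal £731 million: only the composition of liabilities changes → 0.
FX sale £647 million: a Bank of England asset is shed → −£647M.
Government account inflow £280 million: only the composition of liabilities changes → 0.
Net: −661 + 0 − 647 + 0 = -£1308 million.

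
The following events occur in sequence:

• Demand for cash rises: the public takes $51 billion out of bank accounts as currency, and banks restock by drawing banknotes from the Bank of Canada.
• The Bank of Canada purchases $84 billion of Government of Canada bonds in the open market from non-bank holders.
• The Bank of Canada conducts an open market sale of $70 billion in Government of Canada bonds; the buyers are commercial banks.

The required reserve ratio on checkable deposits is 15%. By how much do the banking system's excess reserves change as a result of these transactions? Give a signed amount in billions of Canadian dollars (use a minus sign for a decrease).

-$41.95 billion

Currency withdrawal $51 billion: reserves −$51B, deposits −$51B.
Asset purchase (from non-banks) $84 billion: reserves +$84B, deposits +$84B.
OMO sale (to banks) $70 billion: reserves −$70B, deposits 0.
Totals: Δreserves = −$37B, Δdeposits = +$33B.
Δrequired reserves = 15% × +$33B = +$4.95B.
Δexcess reserves = Δreserves − Δrequired = −$37B − (+$4.95B) = -$41.95 billion.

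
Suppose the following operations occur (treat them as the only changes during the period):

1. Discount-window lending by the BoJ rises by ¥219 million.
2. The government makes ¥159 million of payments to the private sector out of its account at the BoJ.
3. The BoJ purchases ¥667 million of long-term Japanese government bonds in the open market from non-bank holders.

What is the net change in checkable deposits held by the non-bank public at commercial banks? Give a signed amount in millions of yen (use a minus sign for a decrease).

Discount-window loan ¥219 million: the counterparty is a bank, so public deposits are unchanged → 0.
Government spending ¥159 million: non-bank counterparties' bank balances rise → +¥159M.
Asset purchase (from non-banks) ¥667 million: non-bank counterparties' bank balances rise → +¥667M.
Net: 0 + 159 + 667 = +¥826 million.

+¥826 million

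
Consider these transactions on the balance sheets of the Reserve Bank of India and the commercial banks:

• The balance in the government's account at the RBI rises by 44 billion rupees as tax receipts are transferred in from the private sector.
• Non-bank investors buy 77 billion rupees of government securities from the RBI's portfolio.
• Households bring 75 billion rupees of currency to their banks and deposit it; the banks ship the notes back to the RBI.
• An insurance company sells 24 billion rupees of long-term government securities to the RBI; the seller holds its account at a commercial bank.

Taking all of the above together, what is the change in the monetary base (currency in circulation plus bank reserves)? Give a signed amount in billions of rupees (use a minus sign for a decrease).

RBI balance sheet:
  Assets:      Securities −53B
  Liabilities: Bank reserves −22B, Currency in circulation −75B, Government deposits +44B
Commercial banking system:
  Assets:      Reserves at CB −22B
  Liabilities: Checkable deposits −22B
Monetary base = currency + reserves: −75B + (−22B) = -97 billion.

-97 billion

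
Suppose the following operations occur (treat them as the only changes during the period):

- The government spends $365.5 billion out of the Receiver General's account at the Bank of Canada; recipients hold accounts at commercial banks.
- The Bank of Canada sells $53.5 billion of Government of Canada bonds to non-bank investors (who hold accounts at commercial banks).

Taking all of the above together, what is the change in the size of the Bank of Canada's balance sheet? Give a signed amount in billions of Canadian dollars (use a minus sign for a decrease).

-$53.5 billion

Government spending $365.5 billion: only the composition of liabilities changes → 0.
Asset sale (to non-banks) $53.5 billion: a Bank of Canada asset is shed → −$53.5B.
Net: 0 − 53.5 = -$53.5 billion.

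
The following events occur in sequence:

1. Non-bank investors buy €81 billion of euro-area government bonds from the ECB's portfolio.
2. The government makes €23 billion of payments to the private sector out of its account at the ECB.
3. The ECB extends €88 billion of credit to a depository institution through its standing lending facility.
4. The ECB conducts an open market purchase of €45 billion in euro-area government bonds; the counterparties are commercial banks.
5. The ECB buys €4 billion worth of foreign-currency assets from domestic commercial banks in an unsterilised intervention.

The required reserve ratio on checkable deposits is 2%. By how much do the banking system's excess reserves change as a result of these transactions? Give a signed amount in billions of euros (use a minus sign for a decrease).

Asset sale (to non-banks) €81 billion: reserves −€81B, deposits −€81B.
Government spending €23 billion: reserves +€23B, deposits +€23B.
Discount-window loan €88 billion: reserves +€88B, deposits 0.
OMO purchase (from banks) €45 billion: reserves +€45B, deposits 0.
FX purchase €4 billion: reserves +€4B, deposits 0.
Totals: Δreserves = +€79B, Δdeposits = −€58B.
Δrequired reserves = 2% × −€58B = −€1.16B.
Δexcess reserves = Δreserves − Δrequired = +€79B − (−€1.16B) = +€80.16 billion.

+€80.16 billion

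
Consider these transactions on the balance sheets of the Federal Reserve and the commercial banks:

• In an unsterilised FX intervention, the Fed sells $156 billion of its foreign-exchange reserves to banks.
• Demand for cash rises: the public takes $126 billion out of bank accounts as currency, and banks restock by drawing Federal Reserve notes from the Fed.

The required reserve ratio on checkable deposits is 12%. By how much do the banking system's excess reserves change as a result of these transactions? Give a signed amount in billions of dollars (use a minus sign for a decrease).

FX sale $156 billion: reserves −$156B, deposits 0.
Currency withdrawal $126 billion: reserves −$126B, deposits −$126B.
Totals: Δreserves = −$282B, Δdeposits = −$126B.
Δrequired reserves = 12% × −$126B = −$15.12B.
Δexcess reserves = Δreserves − Δrequired = −$282B − (−$15.12B) = -$266.88 billion.

-$266.88 billion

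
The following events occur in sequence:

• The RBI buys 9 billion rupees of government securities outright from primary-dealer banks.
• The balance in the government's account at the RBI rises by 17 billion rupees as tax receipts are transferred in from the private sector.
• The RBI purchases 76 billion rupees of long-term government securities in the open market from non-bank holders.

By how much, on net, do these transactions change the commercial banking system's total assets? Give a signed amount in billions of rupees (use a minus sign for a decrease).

OMO purchase (from banks) 9 billion rupees: just an asset swap on bank balance sheets → 0.
Government account inflow 17 billion rupees: bank balance sheets shrink → −17B.
Asset purchase (from non-banks) 76 billion rupees: bank balance sheets expand → +76B.
Net: 0 − 17 + 76 = +59 billion.

+59 billion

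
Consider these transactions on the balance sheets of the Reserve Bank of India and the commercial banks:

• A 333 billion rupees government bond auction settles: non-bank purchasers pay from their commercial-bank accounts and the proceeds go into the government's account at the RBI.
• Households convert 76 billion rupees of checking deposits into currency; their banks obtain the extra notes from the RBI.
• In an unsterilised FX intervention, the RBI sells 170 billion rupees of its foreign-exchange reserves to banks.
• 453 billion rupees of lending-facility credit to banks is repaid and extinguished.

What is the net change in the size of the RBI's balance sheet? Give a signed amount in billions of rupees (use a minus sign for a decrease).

RBI balance sheet:
  Assets:      Loans to banks −453B, Foreign assets −170B
  Liabilities: Bank reserves −1032B, Currency in circulation +76B, Government deposits +333B
Change in total RBI assets = -623 billion.

-623 billion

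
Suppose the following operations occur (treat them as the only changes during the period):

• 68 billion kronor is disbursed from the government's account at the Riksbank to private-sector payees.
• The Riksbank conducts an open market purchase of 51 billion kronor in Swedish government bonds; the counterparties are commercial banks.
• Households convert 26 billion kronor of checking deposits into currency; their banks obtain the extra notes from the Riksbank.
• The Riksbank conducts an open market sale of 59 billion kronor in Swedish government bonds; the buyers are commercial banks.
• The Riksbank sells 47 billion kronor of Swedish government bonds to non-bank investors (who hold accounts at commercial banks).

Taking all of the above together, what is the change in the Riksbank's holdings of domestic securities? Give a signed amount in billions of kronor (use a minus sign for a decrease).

Riksbank balance sheet:
  Assets:      Securities −55B
  Liabilities: Bank reserves −13B, Currency in circulation +26B, Government deposits −68B
So the change in the Riksbank's holdings of domestic securities is -55 billion.

-55 billion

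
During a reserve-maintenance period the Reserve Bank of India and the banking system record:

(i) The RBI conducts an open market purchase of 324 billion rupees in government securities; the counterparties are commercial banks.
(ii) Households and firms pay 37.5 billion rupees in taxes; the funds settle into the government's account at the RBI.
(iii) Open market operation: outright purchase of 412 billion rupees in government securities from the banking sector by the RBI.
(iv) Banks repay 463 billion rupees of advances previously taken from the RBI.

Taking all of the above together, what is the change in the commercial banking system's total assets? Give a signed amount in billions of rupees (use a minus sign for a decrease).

-500.5 billion

OMO purchase (from banks) 324 billion rupees: just an asset swap on bank balance sheets → 0.
Government account inflow 37.5 billion rupees: bank balance sheets shrink → −37.5B.
OMO purchase (from banks) 412 billion rupees: just an asset swap on bank balance sheets → 0.
Discount-window repayment 463 billion rupees: bank balance sheets shrink → −463B.
Net: 0 − 37.5 + 0 − 463 = -500.5 billion.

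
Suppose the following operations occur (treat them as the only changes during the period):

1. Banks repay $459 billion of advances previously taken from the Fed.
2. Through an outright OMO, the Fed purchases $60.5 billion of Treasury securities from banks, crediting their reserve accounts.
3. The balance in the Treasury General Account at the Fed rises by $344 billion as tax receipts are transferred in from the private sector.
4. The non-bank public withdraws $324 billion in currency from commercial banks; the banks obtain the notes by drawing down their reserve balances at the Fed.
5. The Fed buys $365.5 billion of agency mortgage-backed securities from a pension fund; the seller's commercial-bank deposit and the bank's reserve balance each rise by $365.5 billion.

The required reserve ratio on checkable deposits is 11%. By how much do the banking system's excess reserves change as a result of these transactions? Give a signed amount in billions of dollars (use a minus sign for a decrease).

-$667.725 billion

Discount-window repayment $459 billion: reserves −$459B, deposits 0.
OMO purchase (from banks) $60.5 billion: reserves +$60.5B, deposits 0.
Government account inflow $344 billion: reserves −$344B, deposits −$344B.
Currency withdrawal $324 billion: reserves −$324B, deposits −$324B.
Asset purchase (from non-banks) $365.5 billion: reserves +$365.5B, deposits +$365.5B.
Totals: Δreserves = −$701B, Δdeposits = −$302.5B.
Δrequired reserves = 11% × −$302.5B = −$33.275B.
Δexcess reserves = Δreserves − Δrequired = −$701B − (−$33.275B) = -$667.725 billion.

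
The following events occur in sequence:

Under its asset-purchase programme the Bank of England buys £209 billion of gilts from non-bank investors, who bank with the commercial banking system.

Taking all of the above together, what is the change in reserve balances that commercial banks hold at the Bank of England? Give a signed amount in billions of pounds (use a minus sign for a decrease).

Bank of England balance sheet:
  Assets:      Securities +£209B
  Liabilities: Bank reserves +£209B
So the change in reserve balances that commercial banks hold at the Bank of England is +£209 billion.

+£209 billion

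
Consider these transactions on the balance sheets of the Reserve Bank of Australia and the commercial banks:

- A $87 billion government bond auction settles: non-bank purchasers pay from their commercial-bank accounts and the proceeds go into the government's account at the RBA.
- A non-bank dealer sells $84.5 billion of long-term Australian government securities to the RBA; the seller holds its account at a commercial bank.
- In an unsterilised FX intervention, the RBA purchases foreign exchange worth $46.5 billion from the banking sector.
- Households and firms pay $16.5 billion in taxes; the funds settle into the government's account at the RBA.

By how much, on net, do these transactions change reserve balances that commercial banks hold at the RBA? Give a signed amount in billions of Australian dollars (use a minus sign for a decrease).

+$27.5 billion

Government account inflow $87 billion: funds move from bank reserves into the government account → −$87B.
Asset purchase (from non-banks) $84.5 billion: the RBA pays by crediting reserve accounts → +$84.5B.
FX purchase $46.5 billion: the RBA pays by crediting reserve accounts → +$46.5B.
Government account inflow $16.5 billion: funds move from bank reserves into the government account → −$16.5B.
Net: −87 + 84.5 + 46.5 − 16.5 = +$27.5 billion.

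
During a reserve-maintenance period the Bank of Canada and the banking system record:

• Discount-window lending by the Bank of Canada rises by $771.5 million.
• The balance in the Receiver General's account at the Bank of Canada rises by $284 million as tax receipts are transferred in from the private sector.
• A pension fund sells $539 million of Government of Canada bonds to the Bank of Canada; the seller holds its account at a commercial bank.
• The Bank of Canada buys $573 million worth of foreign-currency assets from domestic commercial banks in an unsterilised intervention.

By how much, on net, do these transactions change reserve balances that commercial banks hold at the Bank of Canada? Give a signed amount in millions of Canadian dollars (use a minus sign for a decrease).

+$1599.5 million

Bank of Canada balance sheet:
  Assets:      Securities +$539M, Loans to banks +$771.5M, Foreign assets +$573M
  Liabilities: Bank reserves +$1599.5M, Government deposits +$284M
Commercial banking system:
  Assets:      Reserves at CB +$1599.5M, Foreign assets −$573M
  Liabilities: Checkable deposits +$255M, Borrowings from CB +$771.5M
So the change in reserve balances that commercial banks hold at the Bank of Canada is +$1599.5 million.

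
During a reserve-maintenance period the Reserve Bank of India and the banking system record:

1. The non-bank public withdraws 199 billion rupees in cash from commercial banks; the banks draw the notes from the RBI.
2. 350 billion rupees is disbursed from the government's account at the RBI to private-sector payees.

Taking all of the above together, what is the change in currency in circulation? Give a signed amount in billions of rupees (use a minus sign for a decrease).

+199 billion

Currency withdrawal 199 billion rupees: notes leave the central bank → +199B.
Government spending 350 billion rupees: no currency enters or leaves circulation → 0.
Net: 199 + 0 = +199 billion.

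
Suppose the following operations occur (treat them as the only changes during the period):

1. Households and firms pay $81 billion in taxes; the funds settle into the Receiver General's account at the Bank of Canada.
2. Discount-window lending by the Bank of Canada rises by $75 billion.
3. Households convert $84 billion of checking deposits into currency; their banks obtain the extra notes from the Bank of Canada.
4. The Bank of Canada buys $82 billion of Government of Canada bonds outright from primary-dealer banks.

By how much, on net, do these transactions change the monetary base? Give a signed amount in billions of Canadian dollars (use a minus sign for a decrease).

Government account inflow $81 billion: reserves shift to a non-base liability → −$81B.
Discount-window loan $75 billion: Bank of Canada balance sheet expands → +$75B.
Currency withdrawal $84 billion: just a shift between currency and reserves — both are base money → 0.
OMO purchase (from banks) $82 billion: Bank of Canada balance sheet expands → +$82B.
Net: −81 + 75 + 0 + 82 = +$76 billion.

+$76 billion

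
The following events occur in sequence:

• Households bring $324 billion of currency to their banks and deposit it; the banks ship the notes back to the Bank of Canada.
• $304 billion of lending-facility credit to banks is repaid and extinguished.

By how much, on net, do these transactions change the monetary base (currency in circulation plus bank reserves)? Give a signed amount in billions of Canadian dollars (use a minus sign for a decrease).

Bank of Canada balance sheet:
  Assets:      Loans to banks −$304B
  Liabilities: Bank reserves +$20B, Currency in circulation −$324B
Monetary base = currency + reserves: −$324B + (+$20B) = -$304 billion.

-$304 billion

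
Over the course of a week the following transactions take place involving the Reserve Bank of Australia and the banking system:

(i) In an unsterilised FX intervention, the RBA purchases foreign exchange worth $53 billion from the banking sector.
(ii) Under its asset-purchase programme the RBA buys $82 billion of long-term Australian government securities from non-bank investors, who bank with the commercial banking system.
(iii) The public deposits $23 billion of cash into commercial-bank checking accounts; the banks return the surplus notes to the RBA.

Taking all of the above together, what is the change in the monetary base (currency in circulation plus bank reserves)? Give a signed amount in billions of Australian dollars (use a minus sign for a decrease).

FX purchase $53 billion: RBA balance sheet expands → +$53B.
Asset purchase (from non-banks) $82 billion: RBA balance sheet expands → +$82B.
Currency deposit $23 billion: just a shift between currency and reserves — both are base money → 0.
Net: 53 + 82 + 0 = +$135 billion.

+$135 billion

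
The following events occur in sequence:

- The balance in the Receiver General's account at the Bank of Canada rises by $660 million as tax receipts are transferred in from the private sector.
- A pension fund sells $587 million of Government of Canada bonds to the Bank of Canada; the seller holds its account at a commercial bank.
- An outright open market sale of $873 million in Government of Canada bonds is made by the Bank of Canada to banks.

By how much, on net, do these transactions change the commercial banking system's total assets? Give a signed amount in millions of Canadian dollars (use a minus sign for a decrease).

Bank of Canada balance sheet:
  Assets:      Securities −$286M
  Liabilities: Bank reserves −$946M, Government deposits +$660M
Commercial banking system:
  Assets:      Reserves at CB −$946M, Securities +$873M
  Liabilities: Checkable deposits −$73M
Change in total bank assets = -$73 million.

-$73 million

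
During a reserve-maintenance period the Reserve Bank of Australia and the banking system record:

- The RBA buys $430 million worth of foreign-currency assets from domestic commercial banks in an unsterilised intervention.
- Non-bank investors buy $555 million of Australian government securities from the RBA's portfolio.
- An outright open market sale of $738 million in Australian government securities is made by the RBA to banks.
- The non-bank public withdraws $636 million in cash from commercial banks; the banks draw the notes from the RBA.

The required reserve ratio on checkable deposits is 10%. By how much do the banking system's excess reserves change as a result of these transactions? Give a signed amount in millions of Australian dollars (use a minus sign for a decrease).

-$1379.9 million

FX purchase $430 million: reserves +$430M, deposits 0.
Asset sale (to non-banks) $555 million: reserves −$555M, deposits −$555M.
OMO sale (to banks) $738 million: reserves −$738M, deposits 0.
Currency withdrawal $636 million: reserves −$636M, deposits −$636M.
Totals: Δreserves = −$1499M, Δdeposits = −$1191M.
Δrequired reserves = 10% × −$1191M = −$119.1M.
Δexcess reserves = Δreserves − Δrequired = −$1499M − (−$119.1M) = -$1379.9 million.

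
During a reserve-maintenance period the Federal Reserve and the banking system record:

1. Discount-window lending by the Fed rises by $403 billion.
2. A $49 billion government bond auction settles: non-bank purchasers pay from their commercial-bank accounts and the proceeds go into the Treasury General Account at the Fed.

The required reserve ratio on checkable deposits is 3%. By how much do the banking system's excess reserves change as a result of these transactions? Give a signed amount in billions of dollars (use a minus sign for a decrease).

Discount-window loan $403 billion: reserves +$403B, deposits 0.
Government account inflow $49 billion: reserves −$49B, deposits −$49B.
Totals: Δreserves = +$354B, Δdeposits = −$49B.
Δrequired reserves = 3% × −$49B = −$1.47B.
Δexcess reserves = Δreserves − Δrequired = +$354B − (−$1.47B) = +$355.47 billion.

+$355.47 billion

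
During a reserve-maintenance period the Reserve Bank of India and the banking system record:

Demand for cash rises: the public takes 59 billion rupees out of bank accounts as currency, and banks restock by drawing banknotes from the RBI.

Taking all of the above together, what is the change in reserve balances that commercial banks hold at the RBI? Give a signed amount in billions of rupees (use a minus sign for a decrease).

-59 billion

Currency withdrawal 59 billion rupees: banks swap reserves for currency → −59B.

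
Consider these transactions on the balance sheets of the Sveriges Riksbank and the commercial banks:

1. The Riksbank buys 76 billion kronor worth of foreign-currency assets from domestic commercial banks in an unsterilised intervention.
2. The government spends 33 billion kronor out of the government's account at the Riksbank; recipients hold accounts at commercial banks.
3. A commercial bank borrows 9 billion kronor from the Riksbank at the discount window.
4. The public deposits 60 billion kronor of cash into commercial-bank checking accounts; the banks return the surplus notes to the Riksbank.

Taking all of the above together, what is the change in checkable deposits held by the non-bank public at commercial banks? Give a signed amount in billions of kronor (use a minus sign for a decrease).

Riksbank balance sheet:
  Assets:      Loans to banks +9B, Foreign assets +76B
  Liabilities: Bank reserves +178B, Currency in circulation −60B, Government deposits −33B
Commercial banking system:
  Assets:      Reserves at CB +178B, Foreign assets −76B
  Liabilities: Checkable deposits +93B, Borrowings from CB +9B
So the change in checkable deposits held by the non-bank public at commercial banks is +93 billion.

+93 billion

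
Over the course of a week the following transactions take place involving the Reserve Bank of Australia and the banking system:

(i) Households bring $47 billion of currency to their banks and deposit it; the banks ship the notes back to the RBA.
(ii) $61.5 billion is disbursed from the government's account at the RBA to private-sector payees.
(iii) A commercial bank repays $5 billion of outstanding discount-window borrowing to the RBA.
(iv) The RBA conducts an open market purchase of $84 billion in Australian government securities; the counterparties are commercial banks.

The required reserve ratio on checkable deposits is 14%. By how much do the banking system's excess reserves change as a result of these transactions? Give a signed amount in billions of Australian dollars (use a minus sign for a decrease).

Currency deposit $47 billion: reserves +$47B, deposits +$47B.
Government spending $61.5 billion: reserves +$61.5B, deposits +$61.5B.
Discount-window repayment $5 billion: reserves −$5B, deposits 0.
OMO purchase (from banks) $84 billion: reserves +$84B, deposits 0.
Totals: Δreserves = +$187.5B, Δdeposits = +$108.5B.
Δrequired reserves = 14% × +$108.5B = +$15.19B.
Δexcess reserves = Δreserves − Δrequired = +$187.5B − (+$15.19B) = +$172.31 billion.

+$172.31 billion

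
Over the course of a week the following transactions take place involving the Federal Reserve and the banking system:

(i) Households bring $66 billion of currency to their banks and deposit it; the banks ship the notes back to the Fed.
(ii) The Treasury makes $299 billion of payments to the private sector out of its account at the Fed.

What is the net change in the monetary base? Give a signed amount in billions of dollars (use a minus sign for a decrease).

+$299 billion

Currency deposit $66 billion: just a shift between currency and reserves — both are base money → 0.
Government spending $299 billion: a non-base liability converts back to reserves → +$299B.
Net: 0 + 299 = +$299 billion.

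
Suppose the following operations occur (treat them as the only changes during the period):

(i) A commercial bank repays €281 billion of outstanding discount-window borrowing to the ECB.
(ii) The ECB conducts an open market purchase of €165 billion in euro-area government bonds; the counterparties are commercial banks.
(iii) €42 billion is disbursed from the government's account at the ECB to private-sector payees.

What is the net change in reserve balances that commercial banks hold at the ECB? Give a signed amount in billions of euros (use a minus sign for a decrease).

-€74 billion

Discount-window repayment €281 billion: repayment is debited from reserves → −€281B.
OMO purchase (from banks) €165 billion: the ECB pays by crediting reserve accounts → +€165B.
Government spending €42 billion: government payments flow into bank reserve accounts → +€42B.
Net: −281 + 165 + 42 = -€74 billion.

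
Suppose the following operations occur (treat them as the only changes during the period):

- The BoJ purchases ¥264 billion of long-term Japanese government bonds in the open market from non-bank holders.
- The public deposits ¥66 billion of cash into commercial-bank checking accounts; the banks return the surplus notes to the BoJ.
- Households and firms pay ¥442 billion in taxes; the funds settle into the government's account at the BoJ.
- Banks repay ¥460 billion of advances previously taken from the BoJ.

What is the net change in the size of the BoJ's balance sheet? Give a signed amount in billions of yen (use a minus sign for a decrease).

-¥196 billion

Asset purchase (from non-banks) ¥264 billion: a BoJ asset is acquired → +¥264B.
Currency deposit ¥66 billion: only the composition of liabilities changes → 0.
Government account inflow ¥442 billion: only the composition of liabilities changes → 0.
Discount-window repayment ¥460 billion: a BoJ asset is shed → −¥460B.
Net: 264 + 0 + 0 − 460 = -¥196 billion.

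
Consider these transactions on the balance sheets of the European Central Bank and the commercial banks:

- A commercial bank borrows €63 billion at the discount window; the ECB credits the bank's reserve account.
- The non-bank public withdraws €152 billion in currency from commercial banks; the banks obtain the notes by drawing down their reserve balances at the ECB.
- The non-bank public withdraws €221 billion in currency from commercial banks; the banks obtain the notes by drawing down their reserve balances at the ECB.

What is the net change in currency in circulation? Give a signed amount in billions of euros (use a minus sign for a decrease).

Discount-window loan €63 billion: no currency enters or leaves circulation → 0.
Currency withdrawal €152 billion: notes leave the central bank → +€152B.
Currency withdrawal €221 billion: notes leave the central bank → +€221B.
Net: 0 + 152 + 221 = +€373 billion.

+€373 billion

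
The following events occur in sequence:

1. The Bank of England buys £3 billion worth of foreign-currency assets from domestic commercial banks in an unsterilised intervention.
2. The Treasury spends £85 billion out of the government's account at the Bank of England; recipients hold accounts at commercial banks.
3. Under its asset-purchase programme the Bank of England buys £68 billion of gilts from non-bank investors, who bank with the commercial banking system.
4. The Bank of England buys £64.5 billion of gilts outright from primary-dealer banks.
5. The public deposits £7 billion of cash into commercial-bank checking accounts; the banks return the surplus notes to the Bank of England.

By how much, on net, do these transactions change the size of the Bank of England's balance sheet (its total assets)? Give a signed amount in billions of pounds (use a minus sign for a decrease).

FX purchase £3 billion: a Bank of England asset is acquired → +£3B.
Government spending £85 billion: only the composition of liabilities changes → 0.
Asset purchase (from non-banks) £68 billion: a Bank of England asset is acquired → +£68B.
OMO purchase (from banks) £64.5 billion: a Bank of England asset is acquired → +£64.5B.
Currency deposit £7 billion: only the composition of liabilities changes → 0.
Net: 3 + 0 + 68 + 64.5 + 0 = +£135.5 billion.

+£135.5 billion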